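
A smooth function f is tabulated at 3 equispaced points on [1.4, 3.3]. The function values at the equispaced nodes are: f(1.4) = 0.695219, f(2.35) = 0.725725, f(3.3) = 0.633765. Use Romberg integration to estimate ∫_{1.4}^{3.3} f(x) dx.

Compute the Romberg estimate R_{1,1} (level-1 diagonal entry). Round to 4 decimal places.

R_{0,0} (trapezoid, 1 panel, h=1.9000): 1.262535
R_{1,0} (trapezoid, 2 panels, h=0.9500): 1.320706
R_{1,1} = 1.320706 + (1.320706 − 1.262535)/3 = 1.340096

1.3401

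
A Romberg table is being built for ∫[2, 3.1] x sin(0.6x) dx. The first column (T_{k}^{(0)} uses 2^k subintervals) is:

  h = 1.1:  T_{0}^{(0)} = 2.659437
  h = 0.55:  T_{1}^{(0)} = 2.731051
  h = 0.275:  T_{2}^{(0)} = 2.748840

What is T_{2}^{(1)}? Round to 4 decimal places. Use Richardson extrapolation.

T_{2}^{(1)} = 2.748840 + (2.748840 − 2.731051)/3 = 2.754770

2.7548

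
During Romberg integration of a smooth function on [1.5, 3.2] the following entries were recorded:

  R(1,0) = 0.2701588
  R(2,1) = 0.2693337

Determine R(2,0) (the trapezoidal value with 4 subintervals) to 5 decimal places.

From R(2,1) = (4·R(2,0) − R(1,0))/3, solve for R(2,0):
4·R(2,0) = 3·0.2693337 + 0.2701588 = 1.0781599
R(2,0) = 0.2695400

0.26954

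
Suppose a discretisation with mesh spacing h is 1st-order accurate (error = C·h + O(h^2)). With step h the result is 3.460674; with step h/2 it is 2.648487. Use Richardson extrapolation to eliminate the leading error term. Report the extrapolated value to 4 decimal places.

1.8363

Extrapolated value = (2·A(h/2) − A(h)) / (2 − 1)
= (2·2.648487 − 3.460674) / 1
= 1.836300 / 1 = 1.836300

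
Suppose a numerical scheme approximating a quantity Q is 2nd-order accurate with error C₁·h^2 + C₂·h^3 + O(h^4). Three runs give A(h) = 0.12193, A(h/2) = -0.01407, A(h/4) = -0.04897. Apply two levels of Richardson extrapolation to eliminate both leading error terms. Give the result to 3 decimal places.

First eliminate the h^2 term (factor 2^2 = 4):
  B₁ = (4·(-0.01407) − 0.12193)/3 = -0.05940
  B₂ = (4·(-0.04897) − (-0.01407))/3 = -0.06060
Then eliminate the h^3 term (factor 2^3 = 8):
  (8·(-0.06060) − (-0.05940))/7 = -0.06077

-0.061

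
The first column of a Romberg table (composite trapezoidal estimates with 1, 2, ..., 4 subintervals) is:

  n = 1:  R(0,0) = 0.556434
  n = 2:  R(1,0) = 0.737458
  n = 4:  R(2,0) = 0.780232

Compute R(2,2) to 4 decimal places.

Richardson extrapolation on the trapezoidal column (denominator 4−1=3):
R(1,1) = 0.737458 + (0.737458 − 0.556434)/3 = 0.797799
R(2,1) = 0.780232 + (0.780232 − 0.737458)/3 = 0.794490
R(2,2) = 0.794490 + (0.794490 − 0.797799)/15 = 0.794269

0.7943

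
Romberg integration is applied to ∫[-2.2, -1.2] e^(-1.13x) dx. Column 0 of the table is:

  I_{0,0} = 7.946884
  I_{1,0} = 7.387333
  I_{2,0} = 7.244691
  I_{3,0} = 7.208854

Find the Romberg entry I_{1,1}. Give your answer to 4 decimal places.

Richardson extrapolation on the trapezoidal column (denominator 4−1=3):
I_{1,1} = 7.387333 + (7.387333 − 7.946884)/3 = 7.200816
(Column j=1 coincides with Simpson's rule on the same nodes.)

7.2008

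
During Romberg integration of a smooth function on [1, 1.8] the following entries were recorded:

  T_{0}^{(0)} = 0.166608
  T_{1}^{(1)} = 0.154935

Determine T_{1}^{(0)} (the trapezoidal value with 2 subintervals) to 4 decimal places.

0.1579

From T_{1}^{(1)} = (4·T_{1}^{(0)} − T_{0}^{(0)})/3, solve for T_{1}^{(0)}:
4·T_{1}^{(0)} = 3·0.154935 + 0.166608 = 0.631413
T_{1}^{(0)} = 0.157853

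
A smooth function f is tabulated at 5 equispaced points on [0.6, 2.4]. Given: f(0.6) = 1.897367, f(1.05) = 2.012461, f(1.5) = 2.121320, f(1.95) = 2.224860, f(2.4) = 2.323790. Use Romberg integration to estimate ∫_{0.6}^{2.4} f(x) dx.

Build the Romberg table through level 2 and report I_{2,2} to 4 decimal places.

3.8120

I_{0,0} (trapezoid, 1 panel, h=1.8000): 3.799041
I_{1,0} (trapezoid, 2 panels, h=0.9000): 3.808709
I_{2,0} (trapezoid, 4 panels, h=0.4500): 3.811149
I_{1,1} = 3.808709 + (3.808709 − 3.799041)/3 = 3.811932
I_{2,1} = 3.811149 + (3.811149 − 3.808709)/3 = 3.811962
I_{2,2} = 3.811962 + (3.811962 − 3.811932)/15 = 3.811964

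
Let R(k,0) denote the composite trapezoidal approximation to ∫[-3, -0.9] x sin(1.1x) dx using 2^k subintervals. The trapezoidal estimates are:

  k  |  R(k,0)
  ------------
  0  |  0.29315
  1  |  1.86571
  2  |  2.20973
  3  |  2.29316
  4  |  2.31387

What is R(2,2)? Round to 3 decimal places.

2.320

Richardson extrapolation on the trapezoidal column (denominator 4−1=3):
R(1,1) = (4·1.86571 − 0.29315) / 3 = 2.38990
R(2,1) = (4·2.20973 − 1.86571) / 3 = 2.32440
R(2,2) = 2.32440 + (2.32440 − 2.38990)/15 = 2.32003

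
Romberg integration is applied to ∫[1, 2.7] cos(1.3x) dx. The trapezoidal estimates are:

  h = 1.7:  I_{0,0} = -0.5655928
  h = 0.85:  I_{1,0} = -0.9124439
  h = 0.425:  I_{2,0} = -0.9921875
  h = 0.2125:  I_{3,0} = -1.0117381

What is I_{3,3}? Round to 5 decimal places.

Richardson extrapolation on the trapezoidal column (denominator 4−1=3):
I_{1,1} = (4·(-0.9124439) − (-0.5655928)) / 3 = -1.0280609
I_{2,1} = (4·(-0.9921875) − (-0.9124439)) / 3 = -1.0187687
I_{3,1} = -1.0117381 + (-1.0117381 − (-0.9921875))/3 = -1.0182550
I_{2,2} = (16·(-1.0187687) − (-1.0280609)) / 15 = -1.0181492
I_{3,2} = -1.0182550 + (-1.0182550 − (-1.0187687))/15 = -1.0182208
I_{3,3} = -1.0182208 + (-1.0182208 − (-1.0181492))/63 = -1.0182219

-1.01822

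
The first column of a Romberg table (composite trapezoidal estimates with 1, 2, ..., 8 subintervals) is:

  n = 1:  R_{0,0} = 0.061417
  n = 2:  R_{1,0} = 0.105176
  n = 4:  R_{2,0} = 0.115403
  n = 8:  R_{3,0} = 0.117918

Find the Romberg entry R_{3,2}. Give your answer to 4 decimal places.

Richardson extrapolation on the trapezoidal column (denominator 4−1=3):
R_{2,1} = 0.115403 + (0.115403 − 0.105176)/3 = 0.118812
R_{3,1} = 0.117918 + (0.117918 − 0.115403)/3 = 0.118756
R_{3,2} = (16·0.118756 − 0.118812) / 15 = 0.118752

0.1188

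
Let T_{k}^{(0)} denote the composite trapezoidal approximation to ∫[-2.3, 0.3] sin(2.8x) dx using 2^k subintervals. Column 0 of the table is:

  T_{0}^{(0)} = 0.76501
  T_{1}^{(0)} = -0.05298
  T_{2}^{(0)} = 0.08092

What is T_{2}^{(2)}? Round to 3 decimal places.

Richardson extrapolation on the trapezoidal column (denominator 4−1=3):
T_{1}^{(1)} = (4·(-0.05298) − 0.76501) / 3 = -0.32564
T_{2}^{(1)} = (4·0.08092 − (-0.05298)) / 3 = 0.12555
T_{2}^{(2)} = 0.12555 + (0.12555 − (-0.32564))/15 = 0.15563

0.156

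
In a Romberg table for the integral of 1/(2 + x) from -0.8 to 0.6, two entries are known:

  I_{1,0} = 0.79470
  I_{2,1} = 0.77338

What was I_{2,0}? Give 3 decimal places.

From I_{2,1} = (4·I_{2,0} − I_{1,0})/3, solve for I_{2,0}:
4·I_{2,0} = 3·0.77338 + 0.79470 = 3.11484
I_{2,0} = 0.77871

0.779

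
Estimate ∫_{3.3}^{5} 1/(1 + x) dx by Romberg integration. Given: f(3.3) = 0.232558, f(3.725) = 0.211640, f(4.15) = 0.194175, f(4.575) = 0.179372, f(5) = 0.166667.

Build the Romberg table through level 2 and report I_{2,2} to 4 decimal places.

0.3331

I_{0,0} (trapezoid, 1 panel, h=1.7000): 0.339341
I_{1,0} (trapezoid, 2 panels, h=0.8500): 0.334719
I_{2,0} (trapezoid, 4 panels, h=0.4250): 0.333540
I_{1,1} = 0.334719 + (0.334719 − 0.339341)/3 = 0.333178
I_{2,1} = 0.333540 + (0.333540 − 0.334719)/3 = 0.333147
I_{2,2} = 0.333147 + (0.333147 − 0.333178)/15 = 0.333145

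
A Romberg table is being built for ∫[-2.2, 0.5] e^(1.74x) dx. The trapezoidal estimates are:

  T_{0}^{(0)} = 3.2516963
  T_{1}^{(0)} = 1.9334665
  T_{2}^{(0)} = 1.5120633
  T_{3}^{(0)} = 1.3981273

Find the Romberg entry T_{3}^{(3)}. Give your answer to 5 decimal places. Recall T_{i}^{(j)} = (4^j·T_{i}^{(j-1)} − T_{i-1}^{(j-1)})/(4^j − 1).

Richardson extrapolation on the trapezoidal column (denominator 4−1=3):
T_{1}^{(1)} = (4·1.9334665 − 3.2516963) / 3 = 1.4940566
T_{2}^{(1)} = 1.5120633 + (1.5120633 − 1.9334665)/3 = 1.3715956
T_{3}^{(1)} = 1.3981273 + (1.3981273 − 1.5120633)/3 = 1.3601486
T_{2}^{(2)} = 1.3715956 + (1.3715956 − 1.4940566)/15 = 1.3634315
T_{3}^{(2)} = (16·1.3601486 − 1.3715956) / 15 = 1.3593855
T_{3}^{(3)} = (64·1.3593855 − 1.3634315) / 63 = 1.3593213

1.35932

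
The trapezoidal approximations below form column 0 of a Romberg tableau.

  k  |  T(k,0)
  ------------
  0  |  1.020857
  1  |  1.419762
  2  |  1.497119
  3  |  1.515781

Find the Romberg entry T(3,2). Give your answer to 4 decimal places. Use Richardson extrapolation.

1.5219

T(2,1) = 1.497119 + (1.497119 − 1.419762)/3 = 1.522905
T(3,1) = 1.515781 + (1.515781 − 1.497119)/3 = 1.522002
T(3,2) = (16·1.522002 − 1.522905) / 15 = 1.521942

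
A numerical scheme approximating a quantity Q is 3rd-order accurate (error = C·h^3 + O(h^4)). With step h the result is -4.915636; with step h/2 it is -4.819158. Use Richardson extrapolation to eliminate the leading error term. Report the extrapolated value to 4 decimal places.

-4.8054

Extrapolated value = (8·A(h/2) − A(h)) / (8 − 1)
= (8·(-4.819158) − (-4.915636)) / 7
= -33.637628 / 7 = -4.805375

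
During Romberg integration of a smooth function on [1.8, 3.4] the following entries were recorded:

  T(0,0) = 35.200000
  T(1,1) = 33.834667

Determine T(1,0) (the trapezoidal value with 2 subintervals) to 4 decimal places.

From T(1,1) = (4·T(1,0) − T(0,0))/3, solve for T(1,0):
4·T(1,0) = 3·33.834667 + 35.200000 = 136.704001
T(1,0) = 34.176000

34.1760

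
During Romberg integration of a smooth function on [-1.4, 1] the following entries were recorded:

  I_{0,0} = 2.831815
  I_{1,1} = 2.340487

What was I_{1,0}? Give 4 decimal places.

From I_{1,1} = (4·I_{1,0} − I_{0,0})/3, solve for I_{1,0}:
4·I_{1,0} = 3·2.340487 + 2.831815 = 9.853276
I_{1,0} = 2.463319

2.4633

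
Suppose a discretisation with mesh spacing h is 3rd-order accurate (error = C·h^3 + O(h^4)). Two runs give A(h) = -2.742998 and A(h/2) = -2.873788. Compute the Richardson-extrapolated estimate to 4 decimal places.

-2.8925

Extrapolated value = (8·A(h/2) − A(h)) / (8 − 1)
= (8·(-2.873788) − (-2.742998)) / 7
= -20.247306 / 7 = -2.892472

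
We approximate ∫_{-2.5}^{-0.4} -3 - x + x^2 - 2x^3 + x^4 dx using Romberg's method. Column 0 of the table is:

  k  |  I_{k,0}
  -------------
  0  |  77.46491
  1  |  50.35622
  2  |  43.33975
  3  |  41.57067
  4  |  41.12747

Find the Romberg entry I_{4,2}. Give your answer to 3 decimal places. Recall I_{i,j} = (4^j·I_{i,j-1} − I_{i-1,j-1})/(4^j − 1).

Richardson extrapolation on the trapezoidal column (denominator 4−1=3):
I_{3,1} = 41.57067 + (41.57067 − 43.33975)/3 = 40.98098
I_{4,1} = 41.12747 + (41.12747 − 41.57067)/3 = 40.97974
I_{4,2} = 40.97974 + (40.97974 − 40.98098)/15 = 40.97966

40.980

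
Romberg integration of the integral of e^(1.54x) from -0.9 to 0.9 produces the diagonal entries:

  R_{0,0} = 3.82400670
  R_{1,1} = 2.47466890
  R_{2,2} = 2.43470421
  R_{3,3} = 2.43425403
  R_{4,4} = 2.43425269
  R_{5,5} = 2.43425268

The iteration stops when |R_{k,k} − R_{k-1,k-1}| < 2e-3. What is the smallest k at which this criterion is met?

k = 3

|R_{1,1} − R_{0,0}| = 1.34933780 ≥ 2e-3
|R_{2,2} − R_{1,1}| = 0.03996469 ≥ 2e-3
|R_{3,3} − R_{2,2}| = 0.00045018 < 2e-3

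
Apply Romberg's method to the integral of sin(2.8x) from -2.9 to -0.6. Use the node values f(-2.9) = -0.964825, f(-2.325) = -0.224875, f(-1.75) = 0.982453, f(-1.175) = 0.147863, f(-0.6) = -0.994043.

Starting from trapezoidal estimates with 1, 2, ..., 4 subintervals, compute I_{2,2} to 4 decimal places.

-0.1121

I_{0,0} (trapezoid, 1 panel, h=2.3000): -2.252698
I_{1,0} (trapezoid, 2 panels, h=1.1500): 0.003472
I_{2,0} (trapezoid, 4 panels, h=0.5750): -0.042546
I_{1,1} = 0.003472 + (0.003472 − (-2.252698))/3 = 0.755529
I_{2,1} = -0.042546 + (-0.042546 − 0.003472)/3 = -0.057885
I_{2,2} = -0.057885 + (-0.057885 − 0.755529)/15 = -0.112113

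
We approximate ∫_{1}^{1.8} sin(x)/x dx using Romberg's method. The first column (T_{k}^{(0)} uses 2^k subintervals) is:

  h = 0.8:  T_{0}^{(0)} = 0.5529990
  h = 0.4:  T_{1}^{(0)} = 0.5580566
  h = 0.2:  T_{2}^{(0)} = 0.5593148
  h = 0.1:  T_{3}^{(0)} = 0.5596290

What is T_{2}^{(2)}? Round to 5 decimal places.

T_{1}^{(1)} = 0.5580566 + (0.5580566 − 0.5529990)/3 = 0.5597425
T_{2}^{(1)} = 0.5593148 + (0.5593148 − 0.5580566)/3 = 0.5597342
T_{2}^{(2)} = (16·0.5597342 − 0.5597425) / 15 = 0.5597336

0.55973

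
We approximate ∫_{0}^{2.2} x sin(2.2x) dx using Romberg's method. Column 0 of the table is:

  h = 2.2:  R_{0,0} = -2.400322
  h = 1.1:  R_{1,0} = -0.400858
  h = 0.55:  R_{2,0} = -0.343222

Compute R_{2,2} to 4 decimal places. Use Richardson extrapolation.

Richardson extrapolation on the trapezoidal column (denominator 4−1=3):
R_{1,1} = -0.400858 + (-0.400858 − (-2.400322))/3 = 0.265630
R_{2,1} = (4·(-0.343222) − (-0.400858)) / 3 = -0.324010
R_{2,2} = (16·(-0.324010) − 0.265630) / 15 = -0.363319

-0.3633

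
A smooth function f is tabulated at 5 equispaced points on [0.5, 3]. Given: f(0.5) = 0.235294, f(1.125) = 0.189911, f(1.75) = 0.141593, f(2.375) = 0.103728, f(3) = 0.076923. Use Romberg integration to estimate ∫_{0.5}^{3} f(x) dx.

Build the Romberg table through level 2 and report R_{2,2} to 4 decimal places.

R_{0,0} (trapezoid, 1 panel, h=2.5000): 0.390271
R_{1,0} (trapezoid, 2 panels, h=1.2500): 0.372127
R_{2,0} (trapezoid, 4 panels, h=0.6250): 0.369588
R_{1,1} = 0.372127 + (0.372127 − 0.390271)/3 = 0.366079
R_{2,1} = 0.369588 + (0.369588 − 0.372127)/3 = 0.368742
R_{2,2} = 0.368742 + (0.368742 − 0.366079)/15 = 0.368920

0.3689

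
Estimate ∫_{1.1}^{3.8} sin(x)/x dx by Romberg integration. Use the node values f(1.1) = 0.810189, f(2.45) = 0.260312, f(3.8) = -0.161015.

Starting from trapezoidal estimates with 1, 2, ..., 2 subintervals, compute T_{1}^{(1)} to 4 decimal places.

T_{0}^{(0)} (trapezoid, 1 panel, h=2.7000): 0.876385
T_{1}^{(0)} (trapezoid, 2 panels, h=1.3500): 0.789614
T_{1}^{(1)} = 0.789614 + (0.789614 − 0.876385)/3 = 0.760690

0.7607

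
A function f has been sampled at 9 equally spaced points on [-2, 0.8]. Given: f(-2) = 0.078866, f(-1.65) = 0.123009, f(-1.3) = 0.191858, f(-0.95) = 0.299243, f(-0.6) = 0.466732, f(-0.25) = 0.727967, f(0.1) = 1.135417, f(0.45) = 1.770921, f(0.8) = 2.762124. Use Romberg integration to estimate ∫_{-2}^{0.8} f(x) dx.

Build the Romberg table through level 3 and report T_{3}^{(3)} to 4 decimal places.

T_{0}^{(0)} (trapezoid, 1 panel, h=2.8000): 3.977386
T_{1}^{(0)} (trapezoid, 2 panels, h=1.4000): 2.642118
T_{2}^{(0)} (trapezoid, 4 panels, h=0.7000): 2.250151
T_{3}^{(0)} (trapezoid, 8 panels, h=0.3500): 2.147475
T_{1}^{(1)} = 2.642118 + (2.642118 − 3.977386)/3 = 2.197029
T_{2}^{(1)} = 2.250151 + (2.250151 − 2.642118)/3 = 2.119495
T_{3}^{(1)} = 2.147475 + (2.147475 − 2.250151)/3 = 2.113250
T_{2}^{(2)} = 2.119495 + (2.119495 − 2.197029)/15 = 2.114326
T_{3}^{(2)} = 2.113250 + (2.113250 − 2.119495)/15 = 2.112834
T_{3}^{(3)} = 2.112834 + (2.112834 − 2.114326)/63 = 2.112810

2.1128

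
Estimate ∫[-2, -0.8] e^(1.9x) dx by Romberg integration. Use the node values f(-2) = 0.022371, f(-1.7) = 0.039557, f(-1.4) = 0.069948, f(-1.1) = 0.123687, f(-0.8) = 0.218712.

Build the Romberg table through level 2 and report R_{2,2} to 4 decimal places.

0.1033

R_{0,0} (trapezoid, 1 panel, h=1.2000): 0.144650
R_{1,0} (trapezoid, 2 panels, h=0.6000): 0.114294
R_{2,0} (trapezoid, 4 panels, h=0.3000): 0.106120
R_{1,1} = 0.114294 + (0.114294 − 0.144650)/3 = 0.104175
R_{2,1} = 0.106120 + (0.106120 − 0.114294)/3 = 0.103395
R_{2,2} = 0.103395 + (0.103395 − 0.104175)/15 = 0.103343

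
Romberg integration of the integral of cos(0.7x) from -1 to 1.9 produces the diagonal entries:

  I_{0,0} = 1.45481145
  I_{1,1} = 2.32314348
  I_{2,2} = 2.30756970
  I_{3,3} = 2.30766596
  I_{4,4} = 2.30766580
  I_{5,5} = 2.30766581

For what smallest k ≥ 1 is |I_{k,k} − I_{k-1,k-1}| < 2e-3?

|I_{1,1} − I_{0,0}| = 0.86833203 ≥ 2e-3
|I_{2,2} − I_{1,1}| = 0.01557378 ≥ 2e-3
|I_{3,3} − I_{2,2}| = 0.00009626 < 2e-3

k = 3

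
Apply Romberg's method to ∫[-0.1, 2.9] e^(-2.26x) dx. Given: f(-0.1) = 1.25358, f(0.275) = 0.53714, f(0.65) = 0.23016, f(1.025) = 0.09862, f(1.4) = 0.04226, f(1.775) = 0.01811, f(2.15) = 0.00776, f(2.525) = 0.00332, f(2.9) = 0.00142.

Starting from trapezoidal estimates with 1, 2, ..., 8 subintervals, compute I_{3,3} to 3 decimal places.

I_{0,0} (trapezoid, 1 panel, h=3.0000): 1.88250
I_{1,0} (trapezoid, 2 panels, h=1.5000): 1.00464
I_{2,0} (trapezoid, 4 panels, h=0.7500): 0.68076
I_{3,0} (trapezoid, 8 panels, h=0.3750): 0.58683
I_{1,1} = 1.00464 + (1.00464 − 1.88250)/3 = 0.71202
I_{2,1} = 0.68076 + (0.68076 − 1.00464)/3 = 0.57280
I_{3,1} = 0.58683 + (0.58683 − 0.68076)/3 = 0.55552
I_{2,2} = 0.57280 + (0.57280 − 0.71202)/15 = 0.56352
I_{3,2} = 0.55552 + (0.55552 − 0.57280)/15 = 0.55437
I_{3,3} = 0.55437 + (0.55437 − 0.56352)/63 = 0.55422

0.554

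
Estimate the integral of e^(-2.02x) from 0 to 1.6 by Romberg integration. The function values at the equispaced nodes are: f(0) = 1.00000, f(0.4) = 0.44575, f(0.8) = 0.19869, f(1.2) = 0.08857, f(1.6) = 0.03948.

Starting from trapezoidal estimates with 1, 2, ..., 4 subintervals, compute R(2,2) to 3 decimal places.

0.476

R(0,0) (trapezoid, 1 panel, h=1.6000): 0.83158
R(1,0) (trapezoid, 2 panels, h=0.8000): 0.57474
R(2,0) (trapezoid, 4 panels, h=0.4000): 0.50110
R(1,1) = 0.57474 + (0.57474 − 0.83158)/3 = 0.48913
R(2,1) = 0.50110 + (0.50110 − 0.57474)/3 = 0.47655
R(2,2) = 0.47655 + (0.47655 − 0.48913)/15 = 0.47571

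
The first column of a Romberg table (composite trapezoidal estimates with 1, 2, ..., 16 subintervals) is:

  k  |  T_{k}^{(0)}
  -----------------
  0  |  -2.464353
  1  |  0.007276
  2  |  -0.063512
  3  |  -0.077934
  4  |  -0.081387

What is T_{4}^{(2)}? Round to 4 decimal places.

Richardson extrapolation on the trapezoidal column (denominator 4−1=3):
T_{3}^{(1)} = (4·(-0.077934) − (-0.063512)) / 3 = -0.082741
T_{4}^{(1)} = (4·(-0.081387) − (-0.077934)) / 3 = -0.082538
T_{4}^{(2)} = -0.082538 + (-0.082538 − (-0.082741))/15 = -0.082524
(Column j=1 coincides with Simpson's rule on the same nodes.)

-0.0825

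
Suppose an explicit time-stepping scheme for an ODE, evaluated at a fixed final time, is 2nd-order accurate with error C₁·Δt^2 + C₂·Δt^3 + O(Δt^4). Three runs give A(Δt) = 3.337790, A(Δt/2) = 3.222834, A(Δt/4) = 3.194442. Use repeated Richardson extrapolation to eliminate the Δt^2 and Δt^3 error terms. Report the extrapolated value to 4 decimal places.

First eliminate the Δt^2 term (factor 2^2 = 4):
  B₁ = (4·3.222834 − 3.337790)/3 = 3.184515
  B₂ = (4·3.194442 − 3.222834)/3 = 3.184978
Then eliminate the Δt^3 term (factor 2^3 = 8):
  (8·3.184978 − 3.184515)/7 = 3.185044

3.1850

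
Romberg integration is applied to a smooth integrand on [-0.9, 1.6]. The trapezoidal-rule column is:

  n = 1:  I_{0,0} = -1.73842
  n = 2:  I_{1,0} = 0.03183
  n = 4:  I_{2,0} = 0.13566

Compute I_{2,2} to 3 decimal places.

Richardson extrapolation on the trapezoidal column (denominator 4−1=3):
I_{1,1} = (4·0.03183 − (-1.73842)) / 3 = 0.62191
I_{2,1} = (4·0.13566 − 0.03183) / 3 = 0.17027
I_{2,2} = (16·0.17027 − 0.62191) / 15 = 0.14016

0.140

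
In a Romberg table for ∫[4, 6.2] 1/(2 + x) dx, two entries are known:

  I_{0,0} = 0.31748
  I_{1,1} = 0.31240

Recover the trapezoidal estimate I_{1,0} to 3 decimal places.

0.314

From I_{1,1} = (4·I_{1,0} − I_{0,0})/3, solve for I_{1,0}:
4·I_{1,0} = 3·0.31240 + 0.31748 = 1.25468
I_{1,0} = 0.31367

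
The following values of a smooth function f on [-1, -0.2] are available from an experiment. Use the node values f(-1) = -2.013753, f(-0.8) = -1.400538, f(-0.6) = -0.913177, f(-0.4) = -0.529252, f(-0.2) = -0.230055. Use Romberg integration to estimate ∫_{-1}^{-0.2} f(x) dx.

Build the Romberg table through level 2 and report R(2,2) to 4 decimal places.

R(0,0) (trapezoid, 1 panel, h=0.8000): -0.897523
R(1,0) (trapezoid, 2 panels, h=0.4000): -0.814032
R(2,0) (trapezoid, 4 panels, h=0.2000): -0.792974
R(1,1) = -0.814032 + (-0.814032 − (-0.897523))/3 = -0.786202
R(2,1) = -0.792974 + (-0.792974 − (-0.814032))/3 = -0.785955
R(2,2) = -0.785955 + (-0.785955 − (-0.786202))/15 = -0.785939

-0.7859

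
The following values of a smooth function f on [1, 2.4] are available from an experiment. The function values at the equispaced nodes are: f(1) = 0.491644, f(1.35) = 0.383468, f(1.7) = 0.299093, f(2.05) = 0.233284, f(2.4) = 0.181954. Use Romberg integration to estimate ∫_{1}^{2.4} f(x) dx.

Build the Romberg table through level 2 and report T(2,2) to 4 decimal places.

0.4362

T(0,0) (trapezoid, 1 panel, h=1.4000): 0.471519
T(1,0) (trapezoid, 2 panels, h=0.7000): 0.445124
T(2,0) (trapezoid, 4 panels, h=0.3500): 0.438425
T(1,1) = 0.445124 + (0.445124 − 0.471519)/3 = 0.436326
T(2,1) = 0.438425 + (0.438425 − 0.445124)/3 = 0.436192
T(2,2) = 0.436192 + (0.436192 − 0.436326)/15 = 0.436183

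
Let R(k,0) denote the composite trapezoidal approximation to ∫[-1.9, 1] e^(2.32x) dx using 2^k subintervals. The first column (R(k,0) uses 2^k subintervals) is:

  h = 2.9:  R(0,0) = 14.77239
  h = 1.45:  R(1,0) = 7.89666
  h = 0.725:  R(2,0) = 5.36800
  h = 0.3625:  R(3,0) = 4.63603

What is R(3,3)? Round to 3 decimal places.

4.382

Richardson extrapolation on the trapezoidal column (denominator 4−1=3):
R(1,1) = (4·7.89666 − 14.77239) / 3 = 5.60475
R(2,1) = (4·5.36800 − 7.89666) / 3 = 4.52511
R(3,1) = 4.63603 + (4.63603 − 5.36800)/3 = 4.39204
R(2,2) = (16·4.52511 − 5.60475) / 15 = 4.45313
R(3,2) = (16·4.39204 − 4.52511) / 15 = 4.38317
R(3,3) = 4.38317 + (4.38317 − 4.45313)/63 = 4.38206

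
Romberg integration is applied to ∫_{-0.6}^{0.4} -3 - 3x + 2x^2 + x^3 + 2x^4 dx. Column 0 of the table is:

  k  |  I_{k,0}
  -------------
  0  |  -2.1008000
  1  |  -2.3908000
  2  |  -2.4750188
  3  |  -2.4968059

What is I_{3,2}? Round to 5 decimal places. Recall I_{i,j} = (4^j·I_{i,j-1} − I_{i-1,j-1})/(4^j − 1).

-2.50413

Richardson extrapolation on the trapezoidal column (denominator 4−1=3):
I_{2,1} = -2.4750188 + (-2.4750188 − (-2.3908000))/3 = -2.5030917
I_{3,1} = (4·(-2.4968059) − (-2.4750188)) / 3 = -2.5040683
I_{3,2} = (16·(-2.5040683) − (-2.5030917)) / 15 = -2.5041334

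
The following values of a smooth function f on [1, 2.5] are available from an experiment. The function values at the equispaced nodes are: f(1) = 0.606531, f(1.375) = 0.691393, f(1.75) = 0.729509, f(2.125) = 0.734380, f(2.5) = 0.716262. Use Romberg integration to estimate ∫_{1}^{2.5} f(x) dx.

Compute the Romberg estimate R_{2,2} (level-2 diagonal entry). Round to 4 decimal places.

1.0606

R_{0,0} (trapezoid, 1 panel, h=1.5000): 0.992095
R_{1,0} (trapezoid, 2 panels, h=0.7500): 1.043179
R_{2,0} (trapezoid, 4 panels, h=0.3750): 1.056254
R_{1,1} = 1.043179 + (1.043179 − 0.992095)/3 = 1.060207
R_{2,1} = 1.056254 + (1.056254 − 1.043179)/3 = 1.060612
R_{2,2} = 1.060612 + (1.060612 − 1.060207)/15 = 1.060639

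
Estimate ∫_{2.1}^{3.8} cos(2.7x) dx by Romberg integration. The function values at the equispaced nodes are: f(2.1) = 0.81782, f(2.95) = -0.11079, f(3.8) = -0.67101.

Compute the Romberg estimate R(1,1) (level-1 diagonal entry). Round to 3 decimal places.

R(0,0) (trapezoid, 1 panel, h=1.7000): 0.12479
R(1,0) (trapezoid, 2 panels, h=0.8500): -0.03178
R(1,1) = -0.03178 + (-0.03178 − 0.12479)/3 = -0.08397

-0.084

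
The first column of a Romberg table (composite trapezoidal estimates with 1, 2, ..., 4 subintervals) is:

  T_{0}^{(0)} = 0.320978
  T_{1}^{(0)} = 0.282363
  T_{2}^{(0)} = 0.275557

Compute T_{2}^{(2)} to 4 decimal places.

0.2735

Richardson extrapolation on the trapezoidal column (denominator 4−1=3):
T_{1}^{(1)} = (4·0.282363 − 0.320978) / 3 = 0.269491
T_{2}^{(1)} = 0.275557 + (0.275557 − 0.282363)/3 = 0.273288
T_{2}^{(2)} = 0.273288 + (0.273288 − 0.269491)/15 = 0.273541
(Column j=1 coincides with Simpson's rule on the same nodes.)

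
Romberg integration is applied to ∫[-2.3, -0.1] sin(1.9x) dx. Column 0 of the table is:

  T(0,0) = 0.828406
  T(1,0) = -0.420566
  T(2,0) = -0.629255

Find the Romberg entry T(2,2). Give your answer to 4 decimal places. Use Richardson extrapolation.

Richardson extrapolation on the trapezoidal column (denominator 4−1=3):
T(1,1) = (4·(-0.420566) − 0.828406) / 3 = -0.836890
T(2,1) = (4·(-0.629255) − (-0.420566)) / 3 = -0.698818
T(2,2) = (16·(-0.698818) − (-0.836890)) / 15 = -0.689613

-0.6896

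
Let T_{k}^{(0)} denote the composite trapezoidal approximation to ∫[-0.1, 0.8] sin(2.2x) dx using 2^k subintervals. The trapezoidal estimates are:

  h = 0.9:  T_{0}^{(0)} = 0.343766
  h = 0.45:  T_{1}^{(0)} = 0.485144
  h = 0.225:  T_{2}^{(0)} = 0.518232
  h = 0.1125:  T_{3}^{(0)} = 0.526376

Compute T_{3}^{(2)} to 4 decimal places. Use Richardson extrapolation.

T_{2}^{(1)} = 0.518232 + (0.518232 − 0.485144)/3 = 0.529261
T_{3}^{(1)} = (4·0.526376 − 0.518232) / 3 = 0.529091
T_{3}^{(2)} = 0.529091 + (0.529091 − 0.529261)/15 = 0.529080
(Column j=1 coincides with Simpson's rule on the same nodes.)

0.5291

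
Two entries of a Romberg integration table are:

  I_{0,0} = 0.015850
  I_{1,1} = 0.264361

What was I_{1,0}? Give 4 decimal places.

From I_{1,1} = (4·I_{1,0} − I_{0,0})/3, solve for I_{1,0}:
4·I_{1,0} = 3·0.264361 + 0.015850 = 0.808933
I_{1,0} = 0.202233

0.2022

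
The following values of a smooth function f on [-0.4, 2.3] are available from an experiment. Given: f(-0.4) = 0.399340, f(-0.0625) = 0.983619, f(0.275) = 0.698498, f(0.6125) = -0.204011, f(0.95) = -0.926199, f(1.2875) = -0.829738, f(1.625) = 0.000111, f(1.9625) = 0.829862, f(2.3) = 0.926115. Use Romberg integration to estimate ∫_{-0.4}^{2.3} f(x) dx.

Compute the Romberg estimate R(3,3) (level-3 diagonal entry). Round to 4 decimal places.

0.4420

R(0,0) (trapezoid, 1 panel, h=2.7000): 1.789364
R(1,0) (trapezoid, 2 panels, h=1.3500): -0.355687
R(2,0) (trapezoid, 4 panels, h=0.6750): 0.293718
R(3,0) (trapezoid, 8 panels, h=0.3375): 0.410018
R(1,1) = -0.355687 + (-0.355687 − 1.789364)/3 = -1.070704
R(2,1) = 0.293718 + (0.293718 − (-0.355687))/3 = 0.510186
R(3,1) = 0.410018 + (0.410018 − 0.293718)/3 = 0.448785
R(2,2) = 0.510186 + (0.510186 − (-1.070704))/15 = 0.615579
R(3,2) = 0.448785 + (0.448785 − 0.510186)/15 = 0.444692
R(3,3) = 0.444692 + (0.444692 − 0.615579)/63 = 0.441980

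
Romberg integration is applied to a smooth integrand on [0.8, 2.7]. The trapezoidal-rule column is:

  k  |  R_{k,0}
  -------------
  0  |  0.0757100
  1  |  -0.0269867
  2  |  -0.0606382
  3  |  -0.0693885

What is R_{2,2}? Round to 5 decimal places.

-0.07256

Richardson extrapolation on the trapezoidal column (denominator 4−1=3):
R_{1,1} = -0.0269867 + (-0.0269867 − 0.0757100)/3 = -0.0612189
R_{2,1} = -0.0606382 + (-0.0606382 − (-0.0269867))/3 = -0.0718554
R_{2,2} = -0.0718554 + (-0.0718554 − (-0.0612189))/15 = -0.0725645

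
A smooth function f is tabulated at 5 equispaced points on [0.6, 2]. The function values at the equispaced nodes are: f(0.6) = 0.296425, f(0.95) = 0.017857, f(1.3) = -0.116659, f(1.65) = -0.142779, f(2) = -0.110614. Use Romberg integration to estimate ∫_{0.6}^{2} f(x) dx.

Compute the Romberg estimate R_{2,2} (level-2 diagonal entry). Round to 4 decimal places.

-0.0637

R_{0,0} (trapezoid, 1 panel, h=1.4000): 0.130068
R_{1,0} (trapezoid, 2 panels, h=0.7000): -0.016627
R_{2,0} (trapezoid, 4 panels, h=0.3500): -0.052036
R_{1,1} = -0.016627 + (-0.016627 − 0.130068)/3 = -0.065525
R_{2,1} = -0.052036 + (-0.052036 − (-0.016627))/3 = -0.063839
R_{2,2} = -0.063839 + (-0.063839 − (-0.065525))/15 = -0.063727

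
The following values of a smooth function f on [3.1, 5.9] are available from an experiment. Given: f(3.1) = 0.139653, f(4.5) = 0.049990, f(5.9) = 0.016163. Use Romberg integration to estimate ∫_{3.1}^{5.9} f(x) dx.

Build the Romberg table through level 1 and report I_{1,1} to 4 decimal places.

I_{0,0} (trapezoid, 1 panel, h=2.8000): 0.218142
I_{1,0} (trapezoid, 2 panels, h=1.4000): 0.179057
I_{1,1} = 0.179057 + (0.179057 − 0.218142)/3 = 0.166029

0.1660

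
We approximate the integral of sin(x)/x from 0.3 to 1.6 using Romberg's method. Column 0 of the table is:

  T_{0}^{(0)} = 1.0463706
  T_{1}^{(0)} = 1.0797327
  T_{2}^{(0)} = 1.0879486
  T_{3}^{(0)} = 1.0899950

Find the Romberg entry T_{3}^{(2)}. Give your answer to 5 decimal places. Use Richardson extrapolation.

T_{2}^{(1)} = 1.0879486 + (1.0879486 − 1.0797327)/3 = 1.0906872
T_{3}^{(1)} = (4·1.0899950 − 1.0879486) / 3 = 1.0906771
T_{3}^{(2)} = 1.0906771 + (1.0906771 − 1.0906872)/15 = 1.0906764

1.09068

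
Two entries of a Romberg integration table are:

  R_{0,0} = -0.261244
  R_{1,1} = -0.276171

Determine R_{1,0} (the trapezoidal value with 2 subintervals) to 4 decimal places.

From R_{1,1} = (4·R_{1,0} − R_{0,0})/3, solve for R_{1,0}:
4·R_{1,0} = 3·(-0.276171) + (-0.261244) = -1.089757
R_{1,0} = -0.272439

-0.2724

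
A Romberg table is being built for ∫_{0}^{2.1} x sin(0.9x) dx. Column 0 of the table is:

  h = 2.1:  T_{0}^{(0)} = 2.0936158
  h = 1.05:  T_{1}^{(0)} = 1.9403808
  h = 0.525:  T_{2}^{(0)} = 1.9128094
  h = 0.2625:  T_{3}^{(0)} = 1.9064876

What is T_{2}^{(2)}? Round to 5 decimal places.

1.90457

Richardson extrapolation on the trapezoidal column (denominator 4−1=3):
T_{1}^{(1)} = (4·1.9403808 − 2.0936158) / 3 = 1.8893025
T_{2}^{(1)} = 1.9128094 + (1.9128094 − 1.9403808)/3 = 1.9036189
T_{2}^{(2)} = (16·1.9036189 − 1.8893025) / 15 = 1.9045733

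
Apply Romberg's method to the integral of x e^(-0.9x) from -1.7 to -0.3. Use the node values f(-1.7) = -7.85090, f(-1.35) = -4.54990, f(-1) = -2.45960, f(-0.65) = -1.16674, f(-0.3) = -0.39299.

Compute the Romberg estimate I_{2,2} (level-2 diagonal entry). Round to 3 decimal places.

-4.202

I_{0,0} (trapezoid, 1 panel, h=1.4000): -5.77072
I_{1,0} (trapezoid, 2 panels, h=0.7000): -4.60708
I_{2,0} (trapezoid, 4 panels, h=0.3500): -4.30436
I_{1,1} = -4.60708 + (-4.60708 − (-5.77072))/3 = -4.21920
I_{2,1} = -4.30436 + (-4.30436 − (-4.60708))/3 = -4.20345
I_{2,2} = -4.20345 + (-4.20345 − (-4.21920))/15 = -4.20240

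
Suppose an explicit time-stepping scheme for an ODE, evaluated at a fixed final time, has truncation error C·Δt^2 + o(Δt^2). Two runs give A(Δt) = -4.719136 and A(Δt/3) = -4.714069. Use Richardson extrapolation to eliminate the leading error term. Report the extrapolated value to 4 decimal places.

Extrapolated value = (9·A(Δt/3) − A(Δt)) / (9 − 1)
= (9·(-4.714069) − (-4.719136)) / 8
= -37.707485 / 8 = -4.713436

-4.7134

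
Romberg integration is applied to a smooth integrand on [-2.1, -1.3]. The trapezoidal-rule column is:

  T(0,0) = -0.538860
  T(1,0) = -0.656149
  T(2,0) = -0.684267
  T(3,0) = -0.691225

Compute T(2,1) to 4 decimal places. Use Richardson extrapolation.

T(2,1) = -0.684267 + (-0.684267 − (-0.656149))/3 = -0.693640

-0.6936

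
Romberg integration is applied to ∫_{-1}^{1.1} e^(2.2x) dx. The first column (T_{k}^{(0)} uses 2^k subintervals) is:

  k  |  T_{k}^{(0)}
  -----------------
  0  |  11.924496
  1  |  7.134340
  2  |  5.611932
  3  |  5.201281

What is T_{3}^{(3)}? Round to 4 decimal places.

5.0615

Richardson extrapolation on the trapezoidal column (denominator 4−1=3):
T_{1}^{(1)} = (4·7.134340 − 11.924496) / 3 = 5.537621
T_{2}^{(1)} = 5.611932 + (5.611932 − 7.134340)/3 = 5.104463
T_{3}^{(1)} = (4·5.201281 − 5.611932) / 3 = 5.064397
T_{2}^{(2)} = (16·5.104463 − 5.537621) / 15 = 5.075586
T_{3}^{(2)} = 5.064397 + (5.064397 − 5.104463)/15 = 5.061726
T_{3}^{(3)} = (64·5.061726 − 5.075586) / 63 = 5.061506
(Column j=1 coincides with Simpson's rule on the same nodes.)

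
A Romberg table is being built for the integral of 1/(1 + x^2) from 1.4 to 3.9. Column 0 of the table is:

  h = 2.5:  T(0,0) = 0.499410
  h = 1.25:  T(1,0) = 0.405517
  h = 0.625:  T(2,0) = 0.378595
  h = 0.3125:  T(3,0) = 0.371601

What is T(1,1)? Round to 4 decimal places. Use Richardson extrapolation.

0.3742

Richardson extrapolation on the trapezoidal column (denominator 4−1=3):
T(1,1) = 0.405517 + (0.405517 − 0.499410)/3 = 0.374219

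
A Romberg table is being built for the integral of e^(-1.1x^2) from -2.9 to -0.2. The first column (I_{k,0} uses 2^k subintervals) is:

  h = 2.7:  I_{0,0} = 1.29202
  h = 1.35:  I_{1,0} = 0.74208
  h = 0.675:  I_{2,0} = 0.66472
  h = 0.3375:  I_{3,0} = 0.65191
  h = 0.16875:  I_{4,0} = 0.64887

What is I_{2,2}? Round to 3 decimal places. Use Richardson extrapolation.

0.644

Richardson extrapolation on the trapezoidal column (denominator 4−1=3):
I_{1,1} = (4·0.74208 − 1.29202) / 3 = 0.55877
I_{2,1} = 0.66472 + (0.66472 − 0.74208)/3 = 0.63893
I_{2,2} = (16·0.63893 − 0.55877) / 15 = 0.64427
(Column j=1 coincides with Simpson's rule on the same nodes.)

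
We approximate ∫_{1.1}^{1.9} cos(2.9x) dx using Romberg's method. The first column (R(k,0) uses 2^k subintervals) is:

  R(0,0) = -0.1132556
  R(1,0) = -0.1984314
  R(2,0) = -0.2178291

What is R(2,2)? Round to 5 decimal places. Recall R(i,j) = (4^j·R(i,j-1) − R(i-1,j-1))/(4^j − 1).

R(1,1) = (4·(-0.1984314) − (-0.1132556)) / 3 = -0.2268233
R(2,1) = (4·(-0.2178291) − (-0.1984314)) / 3 = -0.2242950
R(2,2) = -0.2242950 + (-0.2242950 − (-0.2268233))/15 = -0.2241264

-0.22413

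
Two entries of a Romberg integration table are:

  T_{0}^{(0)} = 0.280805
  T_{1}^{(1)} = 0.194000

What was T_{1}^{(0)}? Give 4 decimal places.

0.2157

From T_{1}^{(1)} = (4·T_{1}^{(0)} − T_{0}^{(0)})/3, solve for T_{1}^{(0)}:
4·T_{1}^{(0)} = 3·0.194000 + 0.280805 = 0.862805
T_{1}^{(0)} = 0.215701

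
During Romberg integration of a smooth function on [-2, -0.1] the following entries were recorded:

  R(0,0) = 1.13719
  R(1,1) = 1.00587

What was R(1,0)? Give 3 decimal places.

1.039

From R(1,1) = (4·R(1,0) − R(0,0))/3, solve for R(1,0):
4·R(1,0) = 3·1.00587 + 1.13719 = 4.15480
R(1,0) = 1.03870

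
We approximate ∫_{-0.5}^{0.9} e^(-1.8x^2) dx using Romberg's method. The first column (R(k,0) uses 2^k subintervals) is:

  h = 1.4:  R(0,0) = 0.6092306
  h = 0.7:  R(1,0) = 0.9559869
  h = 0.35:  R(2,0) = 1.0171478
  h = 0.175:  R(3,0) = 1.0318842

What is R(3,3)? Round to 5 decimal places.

1.03677

R(1,1) = 0.9559869 + (0.9559869 − 0.6092306)/3 = 1.0715723
R(2,1) = 1.0171478 + (1.0171478 − 0.9559869)/3 = 1.0375348
R(3,1) = 1.0318842 + (1.0318842 − 1.0171478)/3 = 1.0367963
R(2,2) = 1.0375348 + (1.0375348 − 1.0715723)/15 = 1.0352656
R(3,2) = 1.0367963 + (1.0367963 − 1.0375348)/15 = 1.0367471
R(3,3) = 1.0367471 + (1.0367471 − 1.0352656)/63 = 1.0367706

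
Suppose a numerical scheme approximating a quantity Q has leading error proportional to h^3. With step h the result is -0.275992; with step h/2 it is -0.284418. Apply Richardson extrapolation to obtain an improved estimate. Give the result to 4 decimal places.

Extrapolated value = (8·A(h/2) − A(h)) / (8 − 1)
= (8·(-0.284418) − (-0.275992)) / 7
= -1.999352 / 7 = -0.285622

-0.2856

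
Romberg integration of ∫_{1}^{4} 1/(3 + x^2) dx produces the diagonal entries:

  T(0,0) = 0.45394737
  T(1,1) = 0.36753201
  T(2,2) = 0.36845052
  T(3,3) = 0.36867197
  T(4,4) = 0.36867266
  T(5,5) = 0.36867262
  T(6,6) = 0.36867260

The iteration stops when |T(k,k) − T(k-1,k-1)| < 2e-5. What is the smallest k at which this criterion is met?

k = 4

|T(1,1) − T(0,0)| = 0.08641536 ≥ 2e-5
|T(2,2) − T(1,1)| = 0.00091851 ≥ 2e-5
|T(3,3) − T(2,2)| = 0.00022145 ≥ 2e-5
|T(4,4) − T(3,3)| = 0.00000069 < 2e-5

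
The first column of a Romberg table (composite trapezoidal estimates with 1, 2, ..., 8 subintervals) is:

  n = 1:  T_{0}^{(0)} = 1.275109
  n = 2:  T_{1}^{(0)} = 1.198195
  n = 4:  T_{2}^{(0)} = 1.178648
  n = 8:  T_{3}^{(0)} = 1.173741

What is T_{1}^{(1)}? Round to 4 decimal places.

1.1726

Richardson extrapolation on the trapezoidal column (denominator 4−1=3):
T_{1}^{(1)} = (4·1.198195 − 1.275109) / 3 = 1.172557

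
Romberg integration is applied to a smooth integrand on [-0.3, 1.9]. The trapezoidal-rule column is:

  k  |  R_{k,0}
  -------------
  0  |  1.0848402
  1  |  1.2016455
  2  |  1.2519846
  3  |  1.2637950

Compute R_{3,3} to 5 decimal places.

1.26762

R_{1,1} = 1.2016455 + (1.2016455 − 1.0848402)/3 = 1.2405806
R_{2,1} = (4·1.2519846 − 1.2016455) / 3 = 1.2687643
R_{3,1} = (4·1.2637950 − 1.2519846) / 3 = 1.2677318
R_{2,2} = (16·1.2687643 − 1.2405806) / 15 = 1.2706432
R_{3,2} = (16·1.2677318 − 1.2687643) / 15 = 1.2676630
R_{3,3} = (64·1.2676630 − 1.2706432) / 63 = 1.2676157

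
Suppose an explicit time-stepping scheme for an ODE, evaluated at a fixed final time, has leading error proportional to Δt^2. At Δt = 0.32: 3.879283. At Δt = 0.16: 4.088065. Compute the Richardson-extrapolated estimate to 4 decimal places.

4.1577

Extrapolated value = (4·A(Δt/2) − A(Δt)) / (4 − 1)
= (4·4.088065 − 3.879283) / 3
= 12.472977 / 3 = 4.157659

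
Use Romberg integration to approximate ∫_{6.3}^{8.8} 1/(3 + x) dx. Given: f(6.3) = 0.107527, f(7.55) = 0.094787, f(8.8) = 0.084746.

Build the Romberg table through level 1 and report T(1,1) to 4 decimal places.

0.2381

T(0,0) (trapezoid, 1 panel, h=2.5000): 0.240341
T(1,0) (trapezoid, 2 panels, h=1.2500): 0.238654
T(1,1) = 0.238654 + (0.238654 − 0.240341)/3 = 0.238092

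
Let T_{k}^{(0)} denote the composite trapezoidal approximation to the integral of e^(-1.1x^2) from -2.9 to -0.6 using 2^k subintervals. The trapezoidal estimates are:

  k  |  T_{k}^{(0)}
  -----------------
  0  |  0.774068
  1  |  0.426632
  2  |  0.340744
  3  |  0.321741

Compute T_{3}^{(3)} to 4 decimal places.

Richardson extrapolation on the trapezoidal column (denominator 4−1=3):
T_{1}^{(1)} = 0.426632 + (0.426632 − 0.774068)/3 = 0.310820
T_{2}^{(1)} = 0.340744 + (0.340744 − 0.426632)/3 = 0.312115
T_{3}^{(1)} = (4·0.321741 − 0.340744) / 3 = 0.315407
T_{2}^{(2)} = (16·0.312115 − 0.310820) / 15 = 0.312201
T_{3}^{(2)} = (16·0.315407 − 0.312115) / 15 = 0.315626
T_{3}^{(3)} = 0.315626 + (0.315626 − 0.312201)/63 = 0.315680

0.3157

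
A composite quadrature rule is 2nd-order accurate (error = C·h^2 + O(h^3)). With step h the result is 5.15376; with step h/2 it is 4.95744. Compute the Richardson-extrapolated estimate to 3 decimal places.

4.892

Extrapolated value = (4·A(h/2) − A(h)) / (4 − 1)
= (4·4.95744 − 5.15376) / 3
= 14.67600 / 3 = 4.89200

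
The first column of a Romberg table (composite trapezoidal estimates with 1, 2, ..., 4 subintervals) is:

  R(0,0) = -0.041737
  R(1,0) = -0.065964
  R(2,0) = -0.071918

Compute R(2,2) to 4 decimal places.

-0.0739

Richardson extrapolation on the trapezoidal column (denominator 4−1=3):
R(1,1) = -0.065964 + (-0.065964 − (-0.041737))/3 = -0.074040
R(2,1) = (4·(-0.071918) − (-0.065964)) / 3 = -0.073903
R(2,2) = -0.073903 + (-0.073903 − (-0.074040))/15 = -0.073894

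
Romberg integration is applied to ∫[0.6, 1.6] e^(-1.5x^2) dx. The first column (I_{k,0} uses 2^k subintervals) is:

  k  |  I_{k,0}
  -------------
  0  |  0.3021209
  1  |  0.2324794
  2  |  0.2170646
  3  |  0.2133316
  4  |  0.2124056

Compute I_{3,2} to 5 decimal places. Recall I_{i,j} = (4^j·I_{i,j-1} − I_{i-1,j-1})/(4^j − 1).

Richardson extrapolation on the trapezoidal column (denominator 4−1=3):
I_{2,1} = (4·0.2170646 − 0.2324794) / 3 = 0.2119263
I_{3,1} = 0.2133316 + (0.2133316 − 0.2170646)/3 = 0.2120873
I_{3,2} = (16·0.2120873 − 0.2119263) / 15 = 0.2120980

0.21210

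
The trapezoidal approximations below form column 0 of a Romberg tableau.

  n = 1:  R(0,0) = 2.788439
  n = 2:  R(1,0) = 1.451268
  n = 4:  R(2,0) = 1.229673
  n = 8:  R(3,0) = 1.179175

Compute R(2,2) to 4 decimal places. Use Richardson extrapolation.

1.1658

R(1,1) = (4·1.451268 − 2.788439) / 3 = 1.005544
R(2,1) = 1.229673 + (1.229673 − 1.451268)/3 = 1.155808
R(2,2) = (16·1.155808 − 1.005544) / 15 = 1.165826
(Column j=1 coincides with Simpson's rule on the same nodes.)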